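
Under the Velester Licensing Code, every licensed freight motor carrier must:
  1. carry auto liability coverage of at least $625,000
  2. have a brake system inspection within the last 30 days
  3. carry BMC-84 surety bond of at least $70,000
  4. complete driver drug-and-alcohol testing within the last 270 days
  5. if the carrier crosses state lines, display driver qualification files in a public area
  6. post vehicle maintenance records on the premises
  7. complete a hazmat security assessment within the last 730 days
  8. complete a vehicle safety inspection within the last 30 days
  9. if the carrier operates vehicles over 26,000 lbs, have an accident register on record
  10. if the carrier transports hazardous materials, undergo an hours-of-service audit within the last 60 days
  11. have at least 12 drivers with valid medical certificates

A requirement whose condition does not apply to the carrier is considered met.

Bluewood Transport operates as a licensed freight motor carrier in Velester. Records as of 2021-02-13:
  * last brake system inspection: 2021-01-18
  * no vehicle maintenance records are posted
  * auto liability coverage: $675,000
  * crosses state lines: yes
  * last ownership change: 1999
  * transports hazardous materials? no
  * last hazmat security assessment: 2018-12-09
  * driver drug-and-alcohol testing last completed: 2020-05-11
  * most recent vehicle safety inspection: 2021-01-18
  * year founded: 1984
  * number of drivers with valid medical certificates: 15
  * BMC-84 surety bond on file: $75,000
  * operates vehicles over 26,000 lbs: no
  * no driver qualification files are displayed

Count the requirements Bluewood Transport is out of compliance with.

4

1. auto liability coverage $675,000 ≥ $625,000 → met
2. brake system inspection 26 days ago vs limit 30 → met
3. BMC-84 surety bond $75,000 ≥ $70,000 → met
4. driver drug-and-alcohol testing 278 days ago vs limit 270 → not met
5. condition 'crosses state lines' holds; driver qualification files absent → not met
6. vehicle maintenance records absent → not met
7. hazmat security assessment 797 days ago vs limit 730 → not met
8. vehicle safety inspection 26 days ago vs limit 30 → met
9. condition 'operates vehicles over 26,000 lbs' does not hold → requirement n/a → met
10. condition 'transports hazardous materials' does not hold → requirement n/a → met
11. drivers with valid medical certificates 15 ≥ 12 → met
Not met: 4 of 11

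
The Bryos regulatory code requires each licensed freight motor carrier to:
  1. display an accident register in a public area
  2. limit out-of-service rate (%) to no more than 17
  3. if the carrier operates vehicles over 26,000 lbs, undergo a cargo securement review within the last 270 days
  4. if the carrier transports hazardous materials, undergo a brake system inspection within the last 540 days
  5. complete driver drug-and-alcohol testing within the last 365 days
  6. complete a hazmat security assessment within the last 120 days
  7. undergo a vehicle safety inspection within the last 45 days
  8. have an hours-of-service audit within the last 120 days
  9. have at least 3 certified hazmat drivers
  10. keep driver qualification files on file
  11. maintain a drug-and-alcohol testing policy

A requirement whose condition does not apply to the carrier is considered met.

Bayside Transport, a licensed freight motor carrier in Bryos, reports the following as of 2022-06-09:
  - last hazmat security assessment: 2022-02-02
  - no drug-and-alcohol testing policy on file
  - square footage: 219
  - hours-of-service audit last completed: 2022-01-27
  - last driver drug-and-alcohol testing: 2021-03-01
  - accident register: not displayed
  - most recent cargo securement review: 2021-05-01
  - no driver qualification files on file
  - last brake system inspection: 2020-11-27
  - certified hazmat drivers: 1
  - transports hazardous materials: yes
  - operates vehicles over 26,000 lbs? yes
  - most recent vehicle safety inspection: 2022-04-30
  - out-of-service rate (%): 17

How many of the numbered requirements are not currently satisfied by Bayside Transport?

1. accident register absent → not met
2. out-of-service rate (%) 17 ≤ 17 → met
3. condition 'operates vehicles over 26,000 lbs' holds; cargo securement review 404 days ago vs limit 270 → not met
4. condition 'transports hazardous materials' holds; brake system inspection 559 days ago vs limit 540 → not met
5. driver drug-and-alcohol testing 465 days ago vs limit 365 → not met
6. hazmat security assessment 127 days ago vs limit 120 → not met
7. vehicle safety inspection 40 days ago vs limit 45 → met
8. hours-of-service audit 133 days ago vs limit 120 → not met
9. certified hazmat drivers 1 < 3 → not met
10. driver qualification files absent → not met
11. drug-and-alcohol testing policy absent → not met
Not met: 9 of 11

9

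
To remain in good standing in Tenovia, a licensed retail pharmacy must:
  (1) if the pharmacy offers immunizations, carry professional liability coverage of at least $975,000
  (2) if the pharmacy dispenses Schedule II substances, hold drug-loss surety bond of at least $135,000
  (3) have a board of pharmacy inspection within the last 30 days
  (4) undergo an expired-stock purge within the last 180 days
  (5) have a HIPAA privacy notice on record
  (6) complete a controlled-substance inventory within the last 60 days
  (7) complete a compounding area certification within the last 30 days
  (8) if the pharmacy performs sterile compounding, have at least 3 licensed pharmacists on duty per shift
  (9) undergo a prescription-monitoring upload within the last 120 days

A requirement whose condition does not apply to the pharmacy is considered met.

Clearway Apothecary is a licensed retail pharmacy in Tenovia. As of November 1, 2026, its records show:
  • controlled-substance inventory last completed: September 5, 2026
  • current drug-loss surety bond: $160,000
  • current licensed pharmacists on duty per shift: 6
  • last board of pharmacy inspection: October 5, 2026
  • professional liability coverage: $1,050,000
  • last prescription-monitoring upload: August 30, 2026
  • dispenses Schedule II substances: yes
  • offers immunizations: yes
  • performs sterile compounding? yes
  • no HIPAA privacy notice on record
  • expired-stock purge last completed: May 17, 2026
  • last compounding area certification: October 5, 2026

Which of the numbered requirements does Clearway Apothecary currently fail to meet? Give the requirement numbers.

5

1. condition 'offers immunizations' holds; professional liability coverage $1,050,000 ≥ $975,000 → met
2. condition 'dispenses Schedule II substances' holds; drug-loss surety bond $160,000 ≥ $135,000 → met
3. board of pharmacy inspection 27 days ago vs limit 30 → met
4. expired-stock purge 168 days ago vs limit 180 → met
5. HIPAA privacy notice absent → not met
6. controlled-substance inventory 57 days ago vs limit 60 → met
7. compounding area certification 27 days ago vs limit 30 → met
8. condition 'performs sterile compounding' holds; licensed pharmacists on duty per shift 6 ≥ 3 → met
9. prescription-monitoring upload 63 days ago vs limit 120 → met
Not met: 5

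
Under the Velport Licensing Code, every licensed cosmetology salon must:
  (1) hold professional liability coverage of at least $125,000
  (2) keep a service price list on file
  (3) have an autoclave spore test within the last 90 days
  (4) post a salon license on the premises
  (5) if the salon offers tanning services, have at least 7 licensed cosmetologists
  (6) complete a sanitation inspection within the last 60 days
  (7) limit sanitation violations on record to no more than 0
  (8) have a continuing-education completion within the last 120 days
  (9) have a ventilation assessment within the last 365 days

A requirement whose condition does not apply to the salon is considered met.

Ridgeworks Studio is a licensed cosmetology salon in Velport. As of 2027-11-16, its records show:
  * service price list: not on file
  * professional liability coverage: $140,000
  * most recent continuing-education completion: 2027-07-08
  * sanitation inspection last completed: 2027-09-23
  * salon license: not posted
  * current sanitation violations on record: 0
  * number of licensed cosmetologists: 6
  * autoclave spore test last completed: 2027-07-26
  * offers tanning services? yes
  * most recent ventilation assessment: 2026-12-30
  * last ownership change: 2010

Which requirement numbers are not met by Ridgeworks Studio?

1. professional liability coverage $140,000 ≥ $125,000 → met
2. service price list absent → not met
3. autoclave spore test 113 days ago vs limit 90 → not met
4. salon license absent → not met
5. condition 'offers tanning services' holds; licensed cosmetologists 6 < 7 → not met
6. sanitation inspection 54 days ago vs limit 60 → met
7. sanitation violations on record 0 ≤ 0 → met
8. continuing-education completion 131 days ago vs limit 120 → not met
9. ventilation assessment 321 days ago vs limit 365 → met
Not met: 2, 3, 4, 5, 8

2, 3, 4, 5, 8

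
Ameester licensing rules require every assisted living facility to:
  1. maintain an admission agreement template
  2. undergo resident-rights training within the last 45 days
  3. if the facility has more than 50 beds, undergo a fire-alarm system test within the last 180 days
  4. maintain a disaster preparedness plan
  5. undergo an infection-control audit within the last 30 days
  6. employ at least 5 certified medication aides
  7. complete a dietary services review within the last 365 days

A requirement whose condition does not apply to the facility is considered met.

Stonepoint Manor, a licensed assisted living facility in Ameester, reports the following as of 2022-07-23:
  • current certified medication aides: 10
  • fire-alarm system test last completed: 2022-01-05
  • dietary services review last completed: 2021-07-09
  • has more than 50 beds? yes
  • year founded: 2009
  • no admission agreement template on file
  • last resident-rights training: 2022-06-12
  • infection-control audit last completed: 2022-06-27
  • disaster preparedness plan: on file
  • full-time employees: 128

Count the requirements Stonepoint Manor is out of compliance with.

3

1. admission agreement template absent → not met
2. resident-rights training 41 days ago vs limit 45 → met
3. condition 'has more than 50 beds' holds; fire-alarm system test 199 days ago vs limit 180 → not met
4. disaster preparedness plan present → met
5. infection-control audit 26 days ago vs limit 30 → met
6. certified medication aides 10 ≥ 5 → met
7. dietary services review 379 days ago vs limit 365 → not met
Not met: 3 of 7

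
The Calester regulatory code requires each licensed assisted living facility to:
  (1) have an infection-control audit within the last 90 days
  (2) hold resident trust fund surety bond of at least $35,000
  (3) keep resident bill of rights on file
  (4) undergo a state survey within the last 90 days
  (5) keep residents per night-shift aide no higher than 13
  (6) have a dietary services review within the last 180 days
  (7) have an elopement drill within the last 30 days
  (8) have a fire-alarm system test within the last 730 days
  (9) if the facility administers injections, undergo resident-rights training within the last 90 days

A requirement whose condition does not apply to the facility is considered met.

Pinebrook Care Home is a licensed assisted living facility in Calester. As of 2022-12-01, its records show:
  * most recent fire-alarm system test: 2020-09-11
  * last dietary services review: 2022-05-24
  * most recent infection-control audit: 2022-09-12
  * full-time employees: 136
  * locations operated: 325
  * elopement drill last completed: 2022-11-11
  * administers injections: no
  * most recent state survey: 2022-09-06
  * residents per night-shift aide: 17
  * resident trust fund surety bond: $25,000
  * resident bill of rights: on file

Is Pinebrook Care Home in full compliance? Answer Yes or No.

1. infection-control audit 80 days ago vs limit 90 → met
2. resident trust fund surety bond $25,000 < $35,000 → not met
3. resident bill of rights present → met
4. state survey 86 days ago vs limit 90 → met
5. residents per night-shift aide 17 > 13 → not met
6. dietary services review 191 days ago vs limit 180 → not met
7. elopement drill 20 days ago vs limit 30 → met
8. fire-alarm system test 811 days ago vs limit 730 → not met
9. condition 'administers injections' does not hold → requirement n/a → met
Not met: 2, 5, 6, 8

No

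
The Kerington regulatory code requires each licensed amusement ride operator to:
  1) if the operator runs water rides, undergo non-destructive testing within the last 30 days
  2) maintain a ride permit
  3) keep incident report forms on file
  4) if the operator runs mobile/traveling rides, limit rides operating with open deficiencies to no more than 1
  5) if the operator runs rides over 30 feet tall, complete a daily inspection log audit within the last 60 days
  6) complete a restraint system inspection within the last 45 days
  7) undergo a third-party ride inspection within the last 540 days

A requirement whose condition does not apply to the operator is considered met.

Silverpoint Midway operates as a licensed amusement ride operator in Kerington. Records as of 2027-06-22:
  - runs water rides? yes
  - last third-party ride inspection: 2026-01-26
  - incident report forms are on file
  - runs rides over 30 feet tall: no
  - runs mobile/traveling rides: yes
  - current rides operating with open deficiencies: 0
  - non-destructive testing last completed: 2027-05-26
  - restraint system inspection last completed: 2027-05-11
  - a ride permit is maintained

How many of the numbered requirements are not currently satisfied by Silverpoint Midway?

1. condition 'runs water rides' holds; non-destructive testing 27 days ago vs limit 30 → met
2. ride permit present → met
3. incident report forms present → met
4. condition 'runs mobile/traveling rides' holds; rides operating with open deficiencies 0 ≤ 1 → met
5. condition 'runs rides over 30 feet tall' does not hold → requirement n/a → met
6. restraint system inspection 42 days ago vs limit 45 → met
7. third-party ride inspection 512 days ago vs limit 540 → met
Not met: 0 of 7

0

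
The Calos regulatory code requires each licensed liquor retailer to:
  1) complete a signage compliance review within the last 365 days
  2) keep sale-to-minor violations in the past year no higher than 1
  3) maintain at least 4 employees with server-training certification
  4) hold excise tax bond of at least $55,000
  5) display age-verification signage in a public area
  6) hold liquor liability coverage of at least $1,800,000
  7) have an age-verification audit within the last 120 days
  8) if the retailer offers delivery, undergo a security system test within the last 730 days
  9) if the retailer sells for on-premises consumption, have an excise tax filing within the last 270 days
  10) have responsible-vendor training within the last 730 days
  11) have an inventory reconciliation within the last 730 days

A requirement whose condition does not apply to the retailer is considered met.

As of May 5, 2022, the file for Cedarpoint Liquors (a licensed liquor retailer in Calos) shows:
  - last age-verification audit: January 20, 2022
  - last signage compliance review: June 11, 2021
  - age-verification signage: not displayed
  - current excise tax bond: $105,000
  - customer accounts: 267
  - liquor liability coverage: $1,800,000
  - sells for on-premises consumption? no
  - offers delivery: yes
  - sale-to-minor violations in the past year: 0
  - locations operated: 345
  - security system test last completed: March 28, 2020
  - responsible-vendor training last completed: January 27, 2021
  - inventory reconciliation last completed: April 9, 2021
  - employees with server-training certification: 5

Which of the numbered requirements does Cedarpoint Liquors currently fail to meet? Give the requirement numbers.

5, 8

1. signage compliance review 328 days ago vs limit 365 → met
2. sale-to-minor violations in the past year 0 ≤ 1 → met
3. employees with server-training certification 5 ≥ 4 → met
4. excise tax bond $105,000 ≥ $55,000 → met
5. age-verification signage absent → not met
6. liquor liability coverage $1,800,000 ≥ $1,800,000 → met
7. age-verification audit 105 days ago vs limit 120 → met
8. condition 'offers delivery' holds; security system test 768 days ago vs limit 730 → not met
9. condition 'sells for on-premises consumption' does not hold → requirement n/a → met
10. responsible-vendor training 463 days ago vs limit 730 → met
11. inventory reconciliation 391 days ago vs limit 730 → met
Not met: 5, 8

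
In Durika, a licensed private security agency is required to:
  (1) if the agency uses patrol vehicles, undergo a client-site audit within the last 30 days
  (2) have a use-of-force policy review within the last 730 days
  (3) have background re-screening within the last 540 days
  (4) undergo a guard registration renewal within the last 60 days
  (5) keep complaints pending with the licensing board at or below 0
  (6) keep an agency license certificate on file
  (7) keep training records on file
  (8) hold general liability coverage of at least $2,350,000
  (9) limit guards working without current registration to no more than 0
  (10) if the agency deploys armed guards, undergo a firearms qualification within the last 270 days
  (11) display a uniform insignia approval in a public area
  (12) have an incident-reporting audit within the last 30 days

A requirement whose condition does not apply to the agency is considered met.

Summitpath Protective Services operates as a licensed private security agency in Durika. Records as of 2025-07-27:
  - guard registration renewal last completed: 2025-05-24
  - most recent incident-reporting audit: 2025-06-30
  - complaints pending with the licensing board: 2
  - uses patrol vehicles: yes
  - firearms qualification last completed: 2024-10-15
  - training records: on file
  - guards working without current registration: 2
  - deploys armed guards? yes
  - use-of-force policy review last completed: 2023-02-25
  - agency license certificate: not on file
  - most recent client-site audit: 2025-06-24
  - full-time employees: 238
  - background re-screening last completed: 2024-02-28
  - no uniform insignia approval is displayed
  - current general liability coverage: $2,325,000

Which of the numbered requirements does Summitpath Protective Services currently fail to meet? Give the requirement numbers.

1. condition 'uses patrol vehicles' holds; client-site audit 33 days ago vs limit 30 → not met
2. use-of-force policy review 883 days ago vs limit 730 → not met
3. background re-screening 515 days ago vs limit 540 → met
4. guard registration renewal 64 days ago vs limit 60 → not met
5. complaints pending with the licensing board 2 > 0 → not met
6. agency license certificate absent → not met
7. training records present → met
8. general liability coverage $2,325,000 < $2,350,000 → not met
9. guards working without current registration 2 > 0 → not met
10. condition 'deploys armed guards' holds; firearms qualification 285 days ago vs limit 270 → not met
11. uniform insignia approval absent → not met
12. incident-reporting audit 27 days ago vs limit 30 → met
Not met: 1, 2, 4, 5, 6, 8, 9, 10, 11

1, 2, 4, 5, 6, 8, 9, 10, 11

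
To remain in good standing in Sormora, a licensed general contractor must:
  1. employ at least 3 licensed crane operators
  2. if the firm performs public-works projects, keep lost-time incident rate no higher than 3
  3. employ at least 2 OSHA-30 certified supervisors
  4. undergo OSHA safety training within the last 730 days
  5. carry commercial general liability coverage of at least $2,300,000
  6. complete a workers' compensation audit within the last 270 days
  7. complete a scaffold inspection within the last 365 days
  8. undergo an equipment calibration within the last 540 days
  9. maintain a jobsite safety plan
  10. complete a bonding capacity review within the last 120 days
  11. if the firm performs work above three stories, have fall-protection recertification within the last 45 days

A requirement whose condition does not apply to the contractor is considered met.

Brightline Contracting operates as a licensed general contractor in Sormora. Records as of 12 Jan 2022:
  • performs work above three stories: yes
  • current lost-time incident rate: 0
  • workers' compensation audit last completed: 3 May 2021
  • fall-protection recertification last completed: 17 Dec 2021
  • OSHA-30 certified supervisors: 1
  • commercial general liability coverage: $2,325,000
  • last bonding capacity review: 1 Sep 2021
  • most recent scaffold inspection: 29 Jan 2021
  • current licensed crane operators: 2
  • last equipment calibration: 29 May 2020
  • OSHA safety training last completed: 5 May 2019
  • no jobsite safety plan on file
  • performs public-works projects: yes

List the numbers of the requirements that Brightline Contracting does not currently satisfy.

1, 3, 4, 8, 9, 10

1. licensed crane operators 2 < 3 → not met
2. condition 'performs public-works projects' holds; lost-time incident rate 0 ≤ 3 → met
3. OSHA-30 certified supervisors 1 < 2 → not met
4. OSHA safety training 983 days ago vs limit 730 → not met
5. commercial general liability coverage $2,325,000 ≥ $2,300,000 → met
6. workers' compensation audit 254 days ago vs limit 270 → met
7. scaffold inspection 348 days ago vs limit 365 → met
8. equipment calibration 593 days ago vs limit 540 → not met
9. jobsite safety plan absent → not met
10. bonding capacity review 133 days ago vs limit 120 → not met
11. condition 'performs work above three stories' holds; fall-protection recertification 26 days ago vs limit 45 → met
Not met: 1, 3, 4, 8, 9, 10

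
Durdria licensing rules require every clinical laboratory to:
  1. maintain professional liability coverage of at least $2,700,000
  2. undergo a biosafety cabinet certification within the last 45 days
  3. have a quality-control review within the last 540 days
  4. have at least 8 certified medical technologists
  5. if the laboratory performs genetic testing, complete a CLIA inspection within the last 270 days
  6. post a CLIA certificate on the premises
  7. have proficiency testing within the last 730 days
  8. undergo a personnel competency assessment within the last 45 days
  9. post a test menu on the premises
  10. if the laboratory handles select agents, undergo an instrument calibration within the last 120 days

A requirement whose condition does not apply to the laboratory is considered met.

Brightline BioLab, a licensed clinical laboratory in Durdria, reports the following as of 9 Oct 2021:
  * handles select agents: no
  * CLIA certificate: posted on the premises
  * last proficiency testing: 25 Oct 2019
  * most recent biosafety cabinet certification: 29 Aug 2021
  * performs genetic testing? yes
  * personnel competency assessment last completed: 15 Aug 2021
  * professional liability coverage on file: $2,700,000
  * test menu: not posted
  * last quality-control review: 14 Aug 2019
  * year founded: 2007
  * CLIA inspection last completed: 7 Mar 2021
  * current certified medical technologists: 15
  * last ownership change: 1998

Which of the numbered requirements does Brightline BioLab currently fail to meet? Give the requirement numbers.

1. professional liability coverage $2,700,000 ≥ $2,700,000 → met
2. biosafety cabinet certification 41 days ago vs limit 45 → met
3. quality-control review 787 days ago vs limit 540 → not met
4. certified medical technologists 15 ≥ 8 → met
5. condition 'performs genetic testing' holds; CLIA inspection 216 days ago vs limit 270 → met
6. CLIA certificate present → met
7. proficiency testing 715 days ago vs limit 730 → met
8. personnel competency assessment 55 days ago vs limit 45 → not met
9. test menu absent → not met
10. condition 'handles select agents' does not hold → requirement n/a → met
Not met: 3, 8, 9

3, 8, 9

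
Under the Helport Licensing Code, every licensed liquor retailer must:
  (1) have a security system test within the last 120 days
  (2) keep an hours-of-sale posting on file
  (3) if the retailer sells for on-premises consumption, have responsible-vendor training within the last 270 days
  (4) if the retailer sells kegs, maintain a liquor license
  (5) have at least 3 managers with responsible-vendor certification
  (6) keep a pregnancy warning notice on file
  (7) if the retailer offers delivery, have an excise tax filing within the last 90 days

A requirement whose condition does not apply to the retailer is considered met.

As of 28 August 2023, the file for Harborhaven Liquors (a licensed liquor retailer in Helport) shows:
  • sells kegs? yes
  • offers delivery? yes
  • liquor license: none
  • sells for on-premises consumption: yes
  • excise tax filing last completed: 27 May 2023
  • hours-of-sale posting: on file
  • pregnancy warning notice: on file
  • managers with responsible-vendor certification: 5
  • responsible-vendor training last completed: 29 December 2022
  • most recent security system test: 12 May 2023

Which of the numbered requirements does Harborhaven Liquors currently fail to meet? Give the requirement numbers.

1. security system test 108 days ago vs limit 120 → met
2. hours-of-sale posting present → met
3. condition 'sells for on-premises consumption' holds; responsible-vendor training 242 days ago vs limit 270 → met
4. condition 'sells kegs' holds; liquor license absent → not met
5. managers with responsible-vendor certification 5 ≥ 3 → met
6. pregnancy warning notice present → met
7. condition 'offers delivery' holds; excise tax filing 93 days ago vs limit 90 → not met
Not met: 4, 7

4, 7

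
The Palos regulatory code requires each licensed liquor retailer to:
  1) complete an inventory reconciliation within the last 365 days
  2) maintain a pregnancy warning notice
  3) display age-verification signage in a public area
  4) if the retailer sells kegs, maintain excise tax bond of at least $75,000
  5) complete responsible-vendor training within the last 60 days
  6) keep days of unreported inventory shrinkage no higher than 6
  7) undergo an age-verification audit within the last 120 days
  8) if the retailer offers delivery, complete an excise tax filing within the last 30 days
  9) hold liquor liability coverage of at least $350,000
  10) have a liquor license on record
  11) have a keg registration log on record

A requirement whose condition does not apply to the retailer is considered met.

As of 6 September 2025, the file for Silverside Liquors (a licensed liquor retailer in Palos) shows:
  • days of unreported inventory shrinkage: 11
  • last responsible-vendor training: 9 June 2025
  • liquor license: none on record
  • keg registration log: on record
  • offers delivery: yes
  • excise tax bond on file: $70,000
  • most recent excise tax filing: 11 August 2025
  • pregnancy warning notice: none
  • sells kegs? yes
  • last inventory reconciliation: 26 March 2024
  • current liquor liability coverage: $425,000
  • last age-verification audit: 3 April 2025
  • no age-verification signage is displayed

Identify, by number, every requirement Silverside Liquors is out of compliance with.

1, 2, 3, 4, 5, 6, 7, 10

1. inventory reconciliation 529 days ago vs limit 365 → not met
2. pregnancy warning notice absent → not met
3. age-verification signage absent → not met
4. condition 'sells kegs' holds; excise tax bond $70,000 < $75,000 → not met
5. responsible-vendor training 89 days ago vs limit 60 → not met
6. days of unreported inventory shrinkage 11 > 6 → not met
7. age-verification audit 156 days ago vs limit 120 → not met
8. condition 'offers delivery' holds; excise tax filing 26 days ago vs limit 30 → met
9. liquor liability coverage $425,000 ≥ $350,000 → met
10. liquor license absent → not met
11. keg registration log present → met
Not met: 1, 2, 3, 4, 5, 6, 7, 10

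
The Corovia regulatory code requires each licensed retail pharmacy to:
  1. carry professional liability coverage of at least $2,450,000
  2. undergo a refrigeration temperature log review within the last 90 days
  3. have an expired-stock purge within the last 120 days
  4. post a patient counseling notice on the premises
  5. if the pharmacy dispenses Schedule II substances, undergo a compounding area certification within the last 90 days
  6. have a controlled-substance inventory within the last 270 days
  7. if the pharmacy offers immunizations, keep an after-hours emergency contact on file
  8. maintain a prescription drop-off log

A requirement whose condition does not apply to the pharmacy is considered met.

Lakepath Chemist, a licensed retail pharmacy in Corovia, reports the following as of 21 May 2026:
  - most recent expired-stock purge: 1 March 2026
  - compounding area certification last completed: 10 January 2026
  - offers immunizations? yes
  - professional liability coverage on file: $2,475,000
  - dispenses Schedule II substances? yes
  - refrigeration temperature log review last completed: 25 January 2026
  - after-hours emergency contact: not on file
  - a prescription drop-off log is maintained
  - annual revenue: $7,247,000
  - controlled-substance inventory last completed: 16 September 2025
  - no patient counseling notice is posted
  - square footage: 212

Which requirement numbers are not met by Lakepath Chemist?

1. professional liability coverage $2,475,000 ≥ $2,450,000 → met
2. refrigeration temperature log review 116 days ago vs limit 90 → not met
3. expired-stock purge 81 days ago vs limit 120 → met
4. patient counseling notice absent → not met
5. condition 'dispenses Schedule II substances' holds; compounding area certification 131 days ago vs limit 90 → not met
6. controlled-substance inventory 247 days ago vs limit 270 → met
7. condition 'offers immunizations' holds; after-hours emergency contact absent → not met
8. prescription drop-off log present → met
Not met: 2, 4, 5, 7

2, 4, 5, 7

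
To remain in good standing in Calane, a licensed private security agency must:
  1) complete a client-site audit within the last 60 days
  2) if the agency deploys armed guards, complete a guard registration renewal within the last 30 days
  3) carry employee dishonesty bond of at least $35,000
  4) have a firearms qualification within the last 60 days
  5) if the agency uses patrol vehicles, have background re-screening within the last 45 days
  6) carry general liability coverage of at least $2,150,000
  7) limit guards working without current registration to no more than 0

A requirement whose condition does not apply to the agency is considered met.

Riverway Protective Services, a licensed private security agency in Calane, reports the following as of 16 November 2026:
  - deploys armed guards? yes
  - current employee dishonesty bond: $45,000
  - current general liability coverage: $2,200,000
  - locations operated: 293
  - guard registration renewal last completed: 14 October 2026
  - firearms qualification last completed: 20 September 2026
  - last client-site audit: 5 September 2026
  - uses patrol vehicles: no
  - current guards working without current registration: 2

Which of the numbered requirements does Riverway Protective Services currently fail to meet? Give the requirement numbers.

1, 2, 7

1. client-site audit 72 days ago vs limit 60 → not met
2. condition 'deploys armed guards' holds; guard registration renewal 33 days ago vs limit 30 → not met
3. employee dishonesty bond $45,000 ≥ $35,000 → met
4. firearms qualification 57 days ago vs limit 60 → met
5. condition 'uses patrol vehicles' does not hold → requirement n/a → met
6. general liability coverage $2,200,000 ≥ $2,150,000 → met
7. guards working without current registration 2 > 0 → not met
Not met: 1, 2, 7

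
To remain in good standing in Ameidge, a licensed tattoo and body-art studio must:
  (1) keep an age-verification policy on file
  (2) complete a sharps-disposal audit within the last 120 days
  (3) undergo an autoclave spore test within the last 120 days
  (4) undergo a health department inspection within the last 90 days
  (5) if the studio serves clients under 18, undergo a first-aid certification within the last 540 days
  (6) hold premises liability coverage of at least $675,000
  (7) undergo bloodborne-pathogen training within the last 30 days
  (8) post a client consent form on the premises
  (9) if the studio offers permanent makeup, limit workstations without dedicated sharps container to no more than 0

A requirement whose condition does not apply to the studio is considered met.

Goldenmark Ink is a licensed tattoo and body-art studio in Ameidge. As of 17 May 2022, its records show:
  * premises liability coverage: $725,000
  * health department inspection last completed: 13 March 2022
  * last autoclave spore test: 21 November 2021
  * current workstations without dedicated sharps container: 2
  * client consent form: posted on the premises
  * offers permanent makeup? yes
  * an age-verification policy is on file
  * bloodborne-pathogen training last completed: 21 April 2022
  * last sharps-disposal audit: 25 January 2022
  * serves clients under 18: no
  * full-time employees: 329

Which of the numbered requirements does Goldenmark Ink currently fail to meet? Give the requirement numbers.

1. age-verification policy present → met
2. sharps-disposal audit 112 days ago vs limit 120 → met
3. autoclave spore test 177 days ago vs limit 120 → not met
4. health department inspection 65 days ago vs limit 90 → met
5. condition 'serves clients under 18' does not hold → requirement n/a → met
6. premises liability coverage $725,000 ≥ $675,000 → met
7. bloodborne-pathogen training 26 days ago vs limit 30 → met
8. client consent form present → met
9. condition 'offers permanent makeup' holds; workstations without dedicated sharps container 2 > 0 → not met
Not met: 3, 9

3, 9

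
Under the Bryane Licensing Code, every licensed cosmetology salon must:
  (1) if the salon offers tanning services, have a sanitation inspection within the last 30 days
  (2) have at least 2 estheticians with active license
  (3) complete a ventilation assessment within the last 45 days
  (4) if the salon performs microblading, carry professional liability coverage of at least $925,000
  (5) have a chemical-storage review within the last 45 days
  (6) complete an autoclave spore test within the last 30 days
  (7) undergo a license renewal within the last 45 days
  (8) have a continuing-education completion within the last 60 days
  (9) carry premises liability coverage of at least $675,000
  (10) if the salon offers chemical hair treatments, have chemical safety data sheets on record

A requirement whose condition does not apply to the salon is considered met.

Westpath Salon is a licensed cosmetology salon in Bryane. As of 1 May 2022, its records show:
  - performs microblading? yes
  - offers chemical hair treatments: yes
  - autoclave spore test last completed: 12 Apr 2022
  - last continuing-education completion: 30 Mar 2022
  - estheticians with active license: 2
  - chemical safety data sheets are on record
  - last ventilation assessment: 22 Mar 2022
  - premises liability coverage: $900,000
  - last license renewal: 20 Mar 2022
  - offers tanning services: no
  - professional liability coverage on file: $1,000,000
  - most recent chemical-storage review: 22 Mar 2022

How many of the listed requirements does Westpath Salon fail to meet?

0

1. condition 'offers tanning services' does not hold → requirement n/a → met
2. estheticians with active license 2 ≥ 2 → met
3. ventilation assessment 40 days ago vs limit 45 → met
4. condition 'performs microblading' holds; professional liability coverage $1,000,000 ≥ $925,000 → met
5. chemical-storage review 40 days ago vs limit 45 → met
6. autoclave spore test 19 days ago vs limit 30 → met
7. license renewal 42 days ago vs limit 45 → met
8. continuing-education completion 32 days ago vs limit 60 → met
9. premises liability coverage $900,000 ≥ $675,000 → met
10. condition 'offers chemical hair treatments' holds; chemical safety data sheets present → met
Not met: 0 of 10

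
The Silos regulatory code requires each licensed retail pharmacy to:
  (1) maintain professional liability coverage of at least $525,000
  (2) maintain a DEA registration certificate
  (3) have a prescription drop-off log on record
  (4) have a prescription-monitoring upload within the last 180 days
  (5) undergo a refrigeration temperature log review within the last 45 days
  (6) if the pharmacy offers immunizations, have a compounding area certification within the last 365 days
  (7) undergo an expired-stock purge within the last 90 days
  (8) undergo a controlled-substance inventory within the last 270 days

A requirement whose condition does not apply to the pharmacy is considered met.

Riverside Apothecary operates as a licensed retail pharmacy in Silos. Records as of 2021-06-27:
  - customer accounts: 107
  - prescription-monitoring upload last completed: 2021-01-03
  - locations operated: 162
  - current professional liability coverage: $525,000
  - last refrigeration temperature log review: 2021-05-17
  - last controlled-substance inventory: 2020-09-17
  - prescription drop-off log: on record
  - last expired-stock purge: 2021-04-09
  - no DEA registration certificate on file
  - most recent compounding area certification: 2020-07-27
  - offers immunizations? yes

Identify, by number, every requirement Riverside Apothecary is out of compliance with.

2, 8

1. professional liability coverage $525,000 ≥ $525,000 → met
2. DEA registration certificate absent → not met
3. prescription drop-off log present → met
4. prescription-monitoring upload 175 days ago vs limit 180 → met
5. refrigeration temperature log review 41 days ago vs limit 45 → met
6. condition 'offers immunizations' holds; compounding area certification 335 days ago vs limit 365 → met
7. expired-stock purge 79 days ago vs limit 90 → met
8. controlled-substance inventory 283 days ago vs limit 270 → not met
Not met: 2, 8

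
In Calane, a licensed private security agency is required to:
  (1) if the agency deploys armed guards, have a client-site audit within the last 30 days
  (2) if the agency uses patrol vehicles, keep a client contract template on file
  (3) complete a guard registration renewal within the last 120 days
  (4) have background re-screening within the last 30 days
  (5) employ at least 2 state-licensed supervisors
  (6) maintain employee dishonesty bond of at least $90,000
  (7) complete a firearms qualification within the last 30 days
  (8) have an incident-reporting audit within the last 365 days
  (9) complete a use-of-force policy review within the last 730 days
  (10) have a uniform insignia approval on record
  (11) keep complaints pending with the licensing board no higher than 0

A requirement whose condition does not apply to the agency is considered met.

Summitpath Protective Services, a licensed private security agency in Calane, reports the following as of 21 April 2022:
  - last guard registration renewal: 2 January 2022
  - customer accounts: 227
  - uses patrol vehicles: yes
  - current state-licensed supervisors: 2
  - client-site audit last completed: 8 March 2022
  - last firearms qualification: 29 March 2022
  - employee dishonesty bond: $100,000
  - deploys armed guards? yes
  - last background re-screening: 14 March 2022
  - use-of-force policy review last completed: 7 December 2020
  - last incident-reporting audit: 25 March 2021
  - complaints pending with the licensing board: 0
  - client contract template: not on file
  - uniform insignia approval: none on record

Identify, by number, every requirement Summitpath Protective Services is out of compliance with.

1, 2, 4, 8, 10

1. condition 'deploys armed guards' holds; client-site audit 44 days ago vs limit 30 → not met
2. condition 'uses patrol vehicles' holds; client contract template absent → not met
3. guard registration renewal 109 days ago vs limit 120 → met
4. background re-screening 38 days ago vs limit 30 → not met
5. state-licensed supervisors 2 ≥ 2 → met
6. employee dishonesty bond $100,000 ≥ $90,000 → met
7. firearms qualification 23 days ago vs limit 30 → met
8. incident-reporting audit 392 days ago vs limit 365 → not met
9. use-of-force policy review 500 days ago vs limit 730 → met
10. uniform insignia approval absent → not met
11. complaints pending with the licensing board 0 ≤ 0 → met
Not met: 1, 2, 4, 8, 10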